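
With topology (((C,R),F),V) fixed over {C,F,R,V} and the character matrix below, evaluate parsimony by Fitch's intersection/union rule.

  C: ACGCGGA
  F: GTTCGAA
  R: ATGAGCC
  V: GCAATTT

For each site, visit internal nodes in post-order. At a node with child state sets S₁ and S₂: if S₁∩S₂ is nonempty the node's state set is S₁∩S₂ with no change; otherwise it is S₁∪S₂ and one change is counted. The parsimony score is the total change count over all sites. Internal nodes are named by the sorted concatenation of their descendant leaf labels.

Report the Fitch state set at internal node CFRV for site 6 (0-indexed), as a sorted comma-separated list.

A,T

[col 0] CR: children C:{A}, R:{A} ∩→ {A}; cost 0
[col 0] CFR: children CR:{A}, F:{G} ∪→ {A,G}; cost 1
[col 0] CFRV: children CFR:{A,G}, V:{G} ∩→ {G}; cost 0
[col 1] CR: children C:{C}, R:{T} ∪→ {C,T}; cost 1
[col 1] CFR: children CR:{C,T}, F:{T} ∩→ {T}; cost 0
[col 1] CFRV: children CFR:{T}, V:{C} ∪→ {C,T}; cost 1
[col 2] CR: children C:{G}, R:{G} ∩→ {G}; cost 0
[col 2] CFR: children CR:{G}, F:{T} ∪→ {G,T}; cost 1
[col 2] CFRV: children CFR:{G,T}, V:{A} ∪→ {A,G,T}; cost 1
[col 3] CR: children C:{C}, R:{A} ∪→ {A,C}; cost 1
[col 3] CFR: children CR:{A,C}, F:{C} ∩→ {C}; cost 0
[col 3] CFRV: children CFR:{C}, V:{A} ∪→ {A,C}; cost 1
[col 4] CR: children C:{G}, R:{G} ∩→ {G}; cost 0
[col 4] CFR: children CR:{G}, F:{G} ∩→ {G}; cost 0
[col 4] CFRV: children CFR:{G}, V:{T} ∪→ {G,T}; cost 1
[col 5] CR: children C:{G}, R:{C} ∪→ {C,G}; cost 1
[col 5] CFR: children CR:{C,G}, F:{A} ∪→ {A,C,G}; cost 1
[col 5] CFRV: children CFR:{A,C,G}, V:{T} ∪→ {A,C,G,T}; cost 1
[col 6] CR: children C:{A}, R:{C} ∪→ {A,C}; cost 1
[col 6] CFR: children CR:{A,C}, F:{A} ∩→ {A}; cost 0
[col 6] CFRV: children CFR:{A}, V:{T} ∪→ {A,T}; cost 1
per-site changes: [1, 2, 2, 2, 1, 3, 2]; total = 13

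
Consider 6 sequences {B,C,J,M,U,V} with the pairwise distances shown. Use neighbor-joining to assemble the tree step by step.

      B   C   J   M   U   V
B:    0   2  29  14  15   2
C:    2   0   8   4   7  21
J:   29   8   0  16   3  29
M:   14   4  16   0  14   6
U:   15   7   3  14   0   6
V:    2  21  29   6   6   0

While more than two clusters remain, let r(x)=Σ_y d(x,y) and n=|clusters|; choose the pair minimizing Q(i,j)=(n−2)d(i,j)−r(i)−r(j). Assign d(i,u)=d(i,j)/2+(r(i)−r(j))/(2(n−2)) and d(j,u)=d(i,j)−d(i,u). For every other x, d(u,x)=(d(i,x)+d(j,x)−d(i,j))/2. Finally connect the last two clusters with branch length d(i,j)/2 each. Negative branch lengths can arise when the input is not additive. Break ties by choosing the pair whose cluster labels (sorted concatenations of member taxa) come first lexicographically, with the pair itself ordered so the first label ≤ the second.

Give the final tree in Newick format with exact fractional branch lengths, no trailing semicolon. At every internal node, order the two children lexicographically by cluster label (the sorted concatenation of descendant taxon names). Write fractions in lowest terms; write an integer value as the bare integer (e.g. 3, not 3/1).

iteration 1: select B,V (d=2, Q=-118); attach at lengths (3/4, 5/4); label the merged cluster BV
  updated: d(BV,C)=21/2, d(BV,J)=28, d(BV,M)=9, d(BV,U)=19/2
iteration 2: select J,U (d=3, Q=-159/2); attach at lengths (61/12, -25/12); label the merged cluster JU
  updated: d(BV,JU)=69/4, d(C,JU)=6, d(JU,M)=27/2
iteration 3: select BV,M (d=9, Q=-181/4); attach at lengths (113/16, 31/16); label the merged cluster BMV
  updated: d(BMV,C)=11/4, d(BMV,JU)=87/8
iteration 4: select BMV,C (d=11/4, Q=-157/8); attach at lengths (61/16, -17/16); label the merged cluster BCMV
  updated: d(BCMV,JU)=113/16
iteration 5: select BCMV,JU (d=113/16); attach at lengths (113/32, 113/32); label the merged cluster BCJMUV
final tree: ((((B:3/4,V:5/4):113/16,M:31/16):61/16,C:-17/16):113/32,(J:61/12,U:-25/12):113/32)
total length: 381/16

((((B:3/4,V:5/4):113/16,M:31/16):61/16,C:-17/16):113/32,(J:61/12,U:-25/12):113/32)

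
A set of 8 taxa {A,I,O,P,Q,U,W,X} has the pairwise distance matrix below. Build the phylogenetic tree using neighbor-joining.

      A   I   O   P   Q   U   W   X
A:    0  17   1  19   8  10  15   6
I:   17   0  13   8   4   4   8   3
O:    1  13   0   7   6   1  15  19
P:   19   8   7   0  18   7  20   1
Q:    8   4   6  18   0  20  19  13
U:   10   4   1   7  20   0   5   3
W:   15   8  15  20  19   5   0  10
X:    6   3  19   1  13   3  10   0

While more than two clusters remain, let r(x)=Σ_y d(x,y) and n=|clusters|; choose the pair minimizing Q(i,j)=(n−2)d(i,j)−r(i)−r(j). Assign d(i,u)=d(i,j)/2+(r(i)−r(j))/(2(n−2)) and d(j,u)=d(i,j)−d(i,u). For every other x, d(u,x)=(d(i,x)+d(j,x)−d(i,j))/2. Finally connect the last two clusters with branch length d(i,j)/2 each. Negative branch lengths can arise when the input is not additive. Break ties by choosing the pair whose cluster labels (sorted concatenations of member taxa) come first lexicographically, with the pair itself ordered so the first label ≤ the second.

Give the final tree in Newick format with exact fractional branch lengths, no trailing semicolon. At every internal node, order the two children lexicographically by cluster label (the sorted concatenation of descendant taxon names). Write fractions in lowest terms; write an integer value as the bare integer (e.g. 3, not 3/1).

iteration 1: select A,O (d=1, Q=-132); attach at lengths (5/3, -2/3); label the merged cluster AO
  updated: d(AO,I)=29/2, d(AO,P)=25/2, d(AO,Q)=13/2, d(AO,U)=5, d(AO,W)=29/2, d(AO,X)=12
iteration 2: select AO,Q (d=13/2, Q=-113); attach at lengths (17/10, 24/5); label the merged cluster AOQ
  updated: d(AOQ,I)=6, d(AOQ,P)=12, d(AOQ,U)=37/4, d(AOQ,W)=27/2, d(AOQ,X)=37/4
iteration 3: select P,X (d=1, Q=-281/4); attach at lengths (103/32, -71/32); label the merged cluster PX
  updated: d(AOQ,PX)=81/8, d(I,PX)=5, d(PX,U)=9/2, d(PX,W)=29/2
iteration 4: select U,W (d=5, Q=-195/4); attach at lengths (-13/24, 133/24); label the merged cluster UW
  updated: d(AOQ,UW)=71/8, d(I,UW)=7/2, d(PX,UW)=7
iteration 5: select AOQ,I (d=6, Q=-55/2); attach at lengths (45/8, 3/8); label the merged cluster AIOQ
  updated: d(AIOQ,PX)=73/16, d(AIOQ,UW)=51/16
iteration 6: select AIOQ,PX (d=73/16, Q=-59/4); attach at lengths (3/8, 67/16); label the merged cluster AIOPQX
  updated: d(AIOPQX,UW)=45/16
iteration 7: select AIOPQX,UW (d=45/16); attach at lengths (45/32, 45/32); label the merged cluster AIOPQUWX
final tree: (((((A:5/3,O:-2/3):17/10,Q:24/5):45/8,I:3/8):3/8,(P:103/32,X:-71/32):67/16):45/32,(U:-13/24,W:133/24):45/32)
total length: 215/8

(((((A:5/3,O:-2/3):17/10,Q:24/5):45/8,I:3/8):3/8,(P:103/32,X:-71/32):67/16):45/32,(U:-13/24,W:133/24):45/32)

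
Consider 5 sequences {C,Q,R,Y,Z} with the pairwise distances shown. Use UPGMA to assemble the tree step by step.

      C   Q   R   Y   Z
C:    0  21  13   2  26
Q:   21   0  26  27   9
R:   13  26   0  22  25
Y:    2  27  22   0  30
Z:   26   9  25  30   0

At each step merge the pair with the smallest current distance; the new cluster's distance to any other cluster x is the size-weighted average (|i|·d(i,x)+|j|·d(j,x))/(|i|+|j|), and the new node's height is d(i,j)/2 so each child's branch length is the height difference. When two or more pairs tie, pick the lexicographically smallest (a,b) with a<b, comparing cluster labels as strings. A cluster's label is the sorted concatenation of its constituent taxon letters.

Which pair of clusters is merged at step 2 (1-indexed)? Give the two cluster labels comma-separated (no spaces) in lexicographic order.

Q,Z

step 1: merge (C,Y) at d=2; branch lengths C→1, Y→1; new cluster CY
  updated: d(CY,Q)=24, d(CY,R)=35/2, d(CY,Z)=28
step 2: merge (Q,Z) at d=9; branch lengths Q→9/2, Z→9/2; new cluster QZ
  updated: d(CY,QZ)=26, d(QZ,R)=51/2
step 3: merge (CY,R) at d=35/2; branch lengths CY→31/4, R→35/4; new cluster CRY
  updated: d(CRY,QZ)=155/6
step 4: merge (CRY,QZ) at d=155/6; branch lengths CRY→25/6, QZ→101/12; new cluster CQRYZ
final tree: (((C:1,Y:1):31/4,R:35/4):25/6,(Q:9/2,Z:9/2):101/12)
total length: 481/12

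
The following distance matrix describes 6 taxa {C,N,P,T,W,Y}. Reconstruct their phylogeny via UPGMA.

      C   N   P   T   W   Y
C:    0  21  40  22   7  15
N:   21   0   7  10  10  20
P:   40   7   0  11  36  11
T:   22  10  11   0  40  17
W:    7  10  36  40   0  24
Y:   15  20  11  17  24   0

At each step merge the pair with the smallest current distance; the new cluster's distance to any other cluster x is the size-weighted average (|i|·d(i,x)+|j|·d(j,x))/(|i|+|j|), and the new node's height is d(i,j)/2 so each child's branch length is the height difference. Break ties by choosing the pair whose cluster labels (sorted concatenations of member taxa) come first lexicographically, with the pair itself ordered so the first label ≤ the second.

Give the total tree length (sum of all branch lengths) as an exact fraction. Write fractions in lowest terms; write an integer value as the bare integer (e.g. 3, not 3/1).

iteration 1: select C,W (d=7); attach at lengths (7/2, 7/2); label the merged cluster CW
  updated: d(CW,N)=31/2, d(CW,P)=38, d(CW,T)=31, d(CW,Y)=39/2
iteration 2: select N,P (d=7); attach at lengths (7/2, 7/2); label the merged cluster NP
  updated: d(CW,NP)=107/4, d(NP,T)=21/2, d(NP,Y)=31/2
iteration 3: select NP,T (d=21/2); attach at lengths (7/4, 21/4); label the merged cluster NPT
  updated: d(CW,NPT)=169/6, d(NPT,Y)=16
iteration 4: select NPT,Y (d=16); attach at lengths (11/4, 8); label the merged cluster NPTY
  updated: d(CW,NPTY)=26
iteration 5: select CW,NPTY (d=26); attach at lengths (19/2, 5); label the merged cluster CNPTWY
final tree: ((C:7/2,W:7/2):19/2,(((N:7/2,P:7/2):7/4,T:21/4):11/4,Y:8):5)
total length: 185/4

185/4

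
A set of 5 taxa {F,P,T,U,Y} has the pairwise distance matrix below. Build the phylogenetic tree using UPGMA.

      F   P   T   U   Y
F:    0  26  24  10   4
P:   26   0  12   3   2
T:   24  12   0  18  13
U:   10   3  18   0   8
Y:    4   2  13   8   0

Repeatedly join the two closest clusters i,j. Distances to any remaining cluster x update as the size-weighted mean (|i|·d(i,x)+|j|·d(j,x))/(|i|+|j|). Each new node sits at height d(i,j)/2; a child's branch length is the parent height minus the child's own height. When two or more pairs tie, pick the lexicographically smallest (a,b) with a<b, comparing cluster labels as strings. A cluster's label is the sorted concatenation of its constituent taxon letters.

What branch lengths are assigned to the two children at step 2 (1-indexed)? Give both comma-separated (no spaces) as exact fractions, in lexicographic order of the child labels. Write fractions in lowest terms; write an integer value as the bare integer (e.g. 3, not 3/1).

iteration 1: select P,Y (d=2); attach at lengths (1, 1); label the merged cluster PY
  updated: d(F,PY)=15, d(PY,T)=25/2, d(PY,U)=11/2
iteration 2: select PY,U (d=11/2); attach at lengths (7/4, 11/4); label the merged cluster PUY
  updated: d(F,PUY)=40/3, d(PUY,T)=43/3
iteration 3: select F,PUY (d=40/3); attach at lengths (20/3, 47/12); label the merged cluster FPUY
  updated: d(FPUY,T)=67/4
iteration 4: select FPUY,T (d=67/4); attach at lengths (41/24, 67/8); label the merged cluster FPTUY
final tree: ((F:20/3,((P:1,Y:1):7/4,U:11/4):47/12):41/24,T:67/8)
total length: 163/6

7/4,11/4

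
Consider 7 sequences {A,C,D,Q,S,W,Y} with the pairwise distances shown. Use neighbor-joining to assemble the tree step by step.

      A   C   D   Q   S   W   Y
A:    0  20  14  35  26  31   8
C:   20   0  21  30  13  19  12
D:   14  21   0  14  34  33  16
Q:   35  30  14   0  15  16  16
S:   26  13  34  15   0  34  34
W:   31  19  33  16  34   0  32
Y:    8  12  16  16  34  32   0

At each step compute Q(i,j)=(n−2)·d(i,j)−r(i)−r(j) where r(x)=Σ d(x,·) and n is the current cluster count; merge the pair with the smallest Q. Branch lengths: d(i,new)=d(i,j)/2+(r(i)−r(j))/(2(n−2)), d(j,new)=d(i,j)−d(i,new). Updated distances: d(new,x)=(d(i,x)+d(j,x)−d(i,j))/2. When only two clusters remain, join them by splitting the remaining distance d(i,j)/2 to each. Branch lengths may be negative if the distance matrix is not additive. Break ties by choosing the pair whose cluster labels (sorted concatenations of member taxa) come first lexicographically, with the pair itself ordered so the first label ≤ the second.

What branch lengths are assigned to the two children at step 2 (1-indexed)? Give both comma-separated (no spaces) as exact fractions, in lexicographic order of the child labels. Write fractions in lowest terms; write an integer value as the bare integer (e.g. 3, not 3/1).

1. join A+Y (d=8, Q=-212) ⇒ AY; edges |A|=28/5, |Y|=12/5
  updated: d(AY,C)=12, d(AY,D)=11, d(AY,Q)=43/2, d(AY,S)=26, d(AY,W)=55/2
2. join AY+D (d=11, Q=-167) ⇒ ADY; edges |AY|=29/8, |D|=59/8
  updated: d(ADY,C)=11, d(ADY,Q)=49/4, d(ADY,S)=49/2, d(ADY,W)=99/4
3. join C+S (d=13, Q=-241/2) ⇒ CS; edges |C|=17/4, |S|=35/4
  updated: d(ADY,CS)=45/4, d(CS,Q)=16, d(CS,W)=20
4. join ADY+CS (d=45/4, Q=-73) ⇒ ACDSY; edges |ADY|=47/8, |CS|=43/8
  updated: d(ACDSY,Q)=17/2, d(ACDSY,W)=67/4
5. join ACDSY+Q (d=17/2, Q=-165/4) ⇒ ACDQSY; edges |ACDSY|=37/8, |Q|=31/8
  updated: d(ACDQSY,W)=97/8
6. join ACDQSY+W (d=97/8) ⇒ ACDQSWY; edges |ACDQSY|=97/16, |W|=97/16
final tree: (((((A:28/5,Y:12/5):29/8,D:59/8):47/8,(C:17/4,S:35/4):43/8):37/8,Q:31/8):97/16,W:97/16)
total length: 511/8

29/8,59/8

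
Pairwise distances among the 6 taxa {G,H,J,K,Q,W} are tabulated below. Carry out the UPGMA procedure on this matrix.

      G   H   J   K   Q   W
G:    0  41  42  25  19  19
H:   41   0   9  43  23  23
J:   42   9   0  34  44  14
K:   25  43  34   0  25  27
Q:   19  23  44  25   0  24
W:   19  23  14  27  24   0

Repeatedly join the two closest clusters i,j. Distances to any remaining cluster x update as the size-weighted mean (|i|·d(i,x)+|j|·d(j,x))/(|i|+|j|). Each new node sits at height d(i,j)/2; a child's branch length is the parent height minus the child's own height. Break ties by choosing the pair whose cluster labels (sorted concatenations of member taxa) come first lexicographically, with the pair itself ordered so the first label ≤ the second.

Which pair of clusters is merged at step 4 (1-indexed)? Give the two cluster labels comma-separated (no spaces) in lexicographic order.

GQ,K

step 1: merge (H,J) at d=9; branch lengths H→9/2, J→9/2; new cluster HJ
  updated: d(G,HJ)=83/2, d(HJ,K)=77/2, d(HJ,Q)=67/2, d(HJ,W)=37/2
step 2: merge (HJ,W) at d=37/2; branch lengths HJ→19/4, W→37/4; new cluster HJW
  updated: d(G,HJW)=34, d(HJW,K)=104/3, d(HJW,Q)=91/3
step 3: merge (G,Q) at d=19; branch lengths G→19/2, Q→19/2; new cluster GQ
  updated: d(GQ,HJW)=193/6, d(GQ,K)=25
step 4: merge (GQ,K) at d=25; branch lengths GQ→3, K→25/2; new cluster GKQ
  updated: d(GKQ,HJW)=33
step 5: merge (GKQ,HJW) at d=33; branch lengths GKQ→4, HJW→29/4; new cluster GHJKQW
final tree: (((G:19/2,Q:19/2):3,K:25/2):4,((H:9/2,J:9/2):19/4,W:37/4):29/4)
total length: 275/4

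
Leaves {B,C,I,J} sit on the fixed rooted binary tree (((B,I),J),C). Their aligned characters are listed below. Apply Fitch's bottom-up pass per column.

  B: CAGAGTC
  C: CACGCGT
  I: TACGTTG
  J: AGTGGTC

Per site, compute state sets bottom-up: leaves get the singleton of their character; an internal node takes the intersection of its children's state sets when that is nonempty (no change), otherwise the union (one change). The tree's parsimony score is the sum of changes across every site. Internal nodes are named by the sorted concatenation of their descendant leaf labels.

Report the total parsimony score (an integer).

site 0, node BI: B={C} ∪ I={T} → {C,T} (+1)
site 0, node BIJ: BI={C,T} ∪ J={A} → {A,C,T} (+1)
site 0, node BCIJ: BIJ={A,C,T} ∩ C={C} → {C} (+0)
site 1, node BI: B={A} ∩ I={A} → {A} (+0)
site 1, node BIJ: BI={A} ∪ J={G} → {A,G} (+1)
site 1, node BCIJ: BIJ={A,G} ∩ C={A} → {A} (+0)
site 2, node BI: B={G} ∪ I={C} → {C,G} (+1)
site 2, node BIJ: BI={C,G} ∪ J={T} → {C,G,T} (+1)
site 2, node BCIJ: BIJ={C,G,T} ∩ C={C} → {C} (+0)
site 3, node BI: B={A} ∪ I={G} → {A,G} (+1)
site 3, node BIJ: BI={A,G} ∩ J={G} → {G} (+0)
site 3, node BCIJ: BIJ={G} ∩ C={G} → {G} (+0)
site 4, node BI: B={G} ∪ I={T} → {G,T} (+1)
site 4, node BIJ: BI={G,T} ∩ J={G} → {G} (+0)
site 4, node BCIJ: BIJ={G} ∪ C={C} → {C,G} (+1)
site 5, node BI: B={T} ∩ I={T} → {T} (+0)
site 5, node BIJ: BI={T} ∩ J={T} → {T} (+0)
site 5, node BCIJ: BIJ={T} ∪ C={G} → {G,T} (+1)
site 6, node BI: B={C} ∪ I={G} → {C,G} (+1)
site 6, node BIJ: BI={C,G} ∩ J={C} → {C} (+0)
site 6, node BCIJ: BIJ={C} ∪ C={T} → {C,T} (+1)
per-site changes: [2, 1, 2, 1, 2, 1, 2]; total = 11

11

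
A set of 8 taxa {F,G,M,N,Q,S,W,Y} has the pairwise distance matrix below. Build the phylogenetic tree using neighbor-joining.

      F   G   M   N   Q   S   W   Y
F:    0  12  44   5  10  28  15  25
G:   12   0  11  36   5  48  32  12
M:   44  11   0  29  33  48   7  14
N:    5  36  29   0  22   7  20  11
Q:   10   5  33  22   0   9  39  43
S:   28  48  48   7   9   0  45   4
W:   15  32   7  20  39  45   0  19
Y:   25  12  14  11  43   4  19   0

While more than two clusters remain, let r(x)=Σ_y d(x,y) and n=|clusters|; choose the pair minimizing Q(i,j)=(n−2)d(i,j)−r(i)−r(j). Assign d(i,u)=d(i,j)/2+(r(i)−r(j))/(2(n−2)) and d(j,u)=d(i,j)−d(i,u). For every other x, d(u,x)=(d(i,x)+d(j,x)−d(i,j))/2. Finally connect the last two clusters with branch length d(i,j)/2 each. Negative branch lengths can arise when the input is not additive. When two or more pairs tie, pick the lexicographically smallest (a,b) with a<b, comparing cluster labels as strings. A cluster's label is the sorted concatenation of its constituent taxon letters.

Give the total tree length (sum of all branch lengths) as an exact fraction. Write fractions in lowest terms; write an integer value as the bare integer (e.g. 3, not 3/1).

461/8

step 1: merge (M,W) at d=7, Q=-321; branch lengths M→17/4, W→11/4; new cluster MW
  updated: d(F,MW)=26, d(G,MW)=18, d(MW,N)=21, d(MW,Q)=65/2, d(MW,S)=43, d(MW,Y)=13
step 2: merge (G,Q) at d=5, Q=-455/2; branch lengths G→69/20, Q→31/20; new cluster GQ
  updated: d(F,GQ)=17/2, d(GQ,MW)=91/4, d(GQ,N)=53/2, d(GQ,S)=26, d(GQ,Y)=25
step 3: merge (S,Y) at d=4, Q=-170; branch lengths S→23/4, Y→-7/4; new cluster SY
  updated: d(F,SY)=49/2, d(GQ,SY)=47/2, d(MW,SY)=26, d(N,SY)=7
step 4: merge (F,GQ) at d=17/2, Q=-479/4; branch lengths F→11/8, GQ→57/8; new cluster FGQ
  updated: d(FGQ,MW)=161/8, d(FGQ,N)=23/2, d(FGQ,SY)=79/4
step 5: merge (FGQ,MW) at d=161/8, Q=-313/4; branch lengths FGQ→49/8, MW→14; new cluster FGMQW
  updated: d(FGMQW,N)=99/16, d(FGMQW,SY)=205/16
step 6: merge (FGMQW,N) at d=99/16, Q=-26; branch lengths FGMQW→6, N→3/16; new cluster FGMNQW
  updated: d(FGMNQW,SY)=109/16
step 7: merge (FGMNQW,SY) at d=109/16; branch lengths FGMNQW→109/32, SY→109/32; new cluster FGMNQSWY
final tree: ((((F:11/8,(G:69/20,Q:31/20):57/8):49/8,(M:17/4,W:11/4):14):6,N:3/16):109/32,(S:23/4,Y:-7/4):109/32)
total length: 461/8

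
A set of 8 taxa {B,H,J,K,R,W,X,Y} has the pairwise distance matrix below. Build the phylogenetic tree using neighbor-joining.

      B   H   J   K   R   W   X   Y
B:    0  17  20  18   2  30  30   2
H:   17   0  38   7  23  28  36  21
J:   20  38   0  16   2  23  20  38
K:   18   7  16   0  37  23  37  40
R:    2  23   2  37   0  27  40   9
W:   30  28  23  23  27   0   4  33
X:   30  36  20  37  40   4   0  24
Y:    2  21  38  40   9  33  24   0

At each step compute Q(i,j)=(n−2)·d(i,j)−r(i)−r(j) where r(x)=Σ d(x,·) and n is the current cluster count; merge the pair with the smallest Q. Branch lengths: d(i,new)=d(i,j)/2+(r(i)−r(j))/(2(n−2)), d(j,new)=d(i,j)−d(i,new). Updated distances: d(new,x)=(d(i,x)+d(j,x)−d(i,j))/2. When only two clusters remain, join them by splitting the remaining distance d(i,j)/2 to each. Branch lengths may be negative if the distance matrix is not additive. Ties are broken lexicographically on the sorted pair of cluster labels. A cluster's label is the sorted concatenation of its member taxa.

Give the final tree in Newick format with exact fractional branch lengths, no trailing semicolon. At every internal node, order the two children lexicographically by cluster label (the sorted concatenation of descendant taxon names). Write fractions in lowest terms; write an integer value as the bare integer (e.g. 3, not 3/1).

1. join W+X (d=4, Q=-335) ⇒ WX; edges |W|=1/12, |X|=47/12
  updated: d(B,WX)=28, d(H,WX)=30, d(J,WX)=39/2, d(K,WX)=28, d(R,WX)=63/2, d(WX,Y)=53/2
2. join H+K (d=7, Q=-247) ⇒ HK; edges |H|=5/2, |K|=9/2
  updated: d(B,HK)=14, d(HK,J)=47/2, d(HK,R)=53/2, d(HK,WX)=51/2, d(HK,Y)=27
3. join J+R (d=2, Q=-166) ⇒ JR; edges |J|=5, |R|=-3
  updated: d(B,JR)=10, d(HK,JR)=24, d(JR,WX)=49/2, d(JR,Y)=45/2
4. join B+Y (d=2, Q=-126) ⇒ BY; edges |B|=-3, |Y|=5
  updated: d(BY,HK)=39/2, d(BY,JR)=61/4, d(BY,WX)=105/4
5. join BY+JR (d=61/4, Q=-377/4) ⇒ BJRY; edges |BY|=111/16, |JR|=133/16
  updated: d(BJRY,HK)=113/8, d(BJRY,WX)=71/4
6. join BJRY+HK (d=113/8, Q=-459/8) ⇒ BHJKRY; edges |BJRY|=51/16, |HK|=175/16
  updated: d(BHJKRY,WX)=233/16
7. join BHJKRY+WX (d=233/16) ⇒ BHJKRWXY; edges |BHJKRY|=233/32, |WX|=233/32
final tree: ((((B:-3,Y:5):111/16,(J:5,R:-3):133/16):51/16,(H:5/2,K:9/2):175/16):233/32,(W:1/12,X:47/12):233/32)
total length: 943/16

((((B:-3,Y:5):111/16,(J:5,R:-3):133/16):51/16,(H:5/2,K:9/2):175/16):233/32,(W:1/12,X:47/12):233/32)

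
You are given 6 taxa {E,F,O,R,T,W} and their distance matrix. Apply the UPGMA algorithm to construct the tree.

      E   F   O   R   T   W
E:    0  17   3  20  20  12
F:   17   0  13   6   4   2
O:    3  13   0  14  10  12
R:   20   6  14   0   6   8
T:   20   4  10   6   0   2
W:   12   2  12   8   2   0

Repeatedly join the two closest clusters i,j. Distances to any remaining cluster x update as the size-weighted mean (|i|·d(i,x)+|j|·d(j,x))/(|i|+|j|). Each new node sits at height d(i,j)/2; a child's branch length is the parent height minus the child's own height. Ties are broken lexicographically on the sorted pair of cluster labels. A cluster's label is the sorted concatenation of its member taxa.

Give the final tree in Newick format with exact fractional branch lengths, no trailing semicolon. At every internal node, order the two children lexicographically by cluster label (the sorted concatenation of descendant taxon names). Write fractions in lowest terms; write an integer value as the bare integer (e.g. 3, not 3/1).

step 1: merge (F,W) at d=2; branch lengths F→1, W→1; new cluster FW
  updated: d(E,FW)=29/2, d(FW,O)=25/2, d(FW,R)=7, d(FW,T)=3
step 2: merge (E,O) at d=3; branch lengths E→3/2, O→3/2; new cluster EO
  updated: d(EO,FW)=27/2, d(EO,R)=17, d(EO,T)=15
step 3: merge (FW,T) at d=3; branch lengths FW→1/2, T→3/2; new cluster FTW
  updated: d(EO,FTW)=14, d(FTW,R)=20/3
step 4: merge (FTW,R) at d=20/3; branch lengths FTW→11/6, R→10/3; new cluster FRTW
  updated: d(EO,FRTW)=59/4
step 5: merge (EO,FRTW) at d=59/4; branch lengths EO→47/8, FRTW→97/24; new cluster EFORTW
final tree: ((E:3/2,O:3/2):47/8,(((F:1,W:1):1/2,T:3/2):11/6,R:10/3):97/24)
total length: 265/12

((E:3/2,O:3/2):47/8,(((F:1,W:1):1/2,T:3/2):11/6,R:10/3):97/24)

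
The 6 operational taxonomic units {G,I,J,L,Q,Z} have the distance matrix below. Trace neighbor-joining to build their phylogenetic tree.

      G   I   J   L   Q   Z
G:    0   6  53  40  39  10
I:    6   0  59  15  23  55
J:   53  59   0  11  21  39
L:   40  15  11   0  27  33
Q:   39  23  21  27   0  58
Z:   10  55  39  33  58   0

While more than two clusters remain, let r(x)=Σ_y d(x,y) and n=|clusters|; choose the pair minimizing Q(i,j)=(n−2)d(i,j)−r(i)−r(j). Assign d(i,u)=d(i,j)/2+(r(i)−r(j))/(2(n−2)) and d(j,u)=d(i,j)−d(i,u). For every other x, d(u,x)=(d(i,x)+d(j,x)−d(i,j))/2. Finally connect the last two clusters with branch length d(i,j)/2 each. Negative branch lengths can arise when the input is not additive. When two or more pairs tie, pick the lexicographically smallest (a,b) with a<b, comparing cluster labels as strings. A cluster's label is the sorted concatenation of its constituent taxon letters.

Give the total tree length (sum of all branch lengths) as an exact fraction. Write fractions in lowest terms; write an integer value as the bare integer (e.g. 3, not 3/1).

step 1: merge (G,Z) at d=10, Q=-303; branch lengths G→-7/8, Z→87/8; new cluster GZ
  updated: d(GZ,I)=51/2, d(GZ,J)=41, d(GZ,L)=63/2, d(GZ,Q)=87/2
step 2: merge (GZ,I) at d=51/2, Q=-375/2; branch lengths GZ→191/12, I→115/12; new cluster GIZ
  updated: d(GIZ,J)=149/4, d(GIZ,L)=21/2, d(GIZ,Q)=41/2
step 3: merge (GIZ,L) at d=21/2, Q=-383/4; branch lengths GIZ→163/16, L→5/16; new cluster GILZ
  updated: d(GILZ,J)=151/8, d(GILZ,Q)=37/2
step 4: merge (GILZ,J) at d=151/8, Q=-467/8; branch lengths GILZ→131/16, J→171/16; new cluster GIJLZ
  updated: d(GIJLZ,Q)=165/16
step 5: merge (GIJLZ,Q) at d=165/16; branch lengths GIJLZ→165/32, Q→165/32; new cluster GIJLQZ
final tree: (((((G:-7/8,Z:87/8):191/12,I:115/12):163/16,L:5/16):131/16,J:171/16):165/32,Q:165/32)
total length: 1203/16

1203/16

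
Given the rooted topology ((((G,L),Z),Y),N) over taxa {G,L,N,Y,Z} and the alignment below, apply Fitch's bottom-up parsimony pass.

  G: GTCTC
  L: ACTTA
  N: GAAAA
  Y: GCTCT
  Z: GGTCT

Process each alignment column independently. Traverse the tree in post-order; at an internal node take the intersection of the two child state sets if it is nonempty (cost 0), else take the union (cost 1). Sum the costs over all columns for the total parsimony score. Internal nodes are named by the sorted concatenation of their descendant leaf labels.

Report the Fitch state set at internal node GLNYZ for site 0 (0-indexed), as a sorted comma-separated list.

G

[col 0] GL: children G:{G}, L:{A} ∪→ {A,G}; cost 1
[col 0] GLZ: children GL:{A,G}, Z:{G} ∩→ {G}; cost 0
[col 0] GLYZ: children GLZ:{G}, Y:{G} ∩→ {G}; cost 0
[col 0] GLNYZ: children GLYZ:{G}, N:{G} ∩→ {G}; cost 0
[col 1] GL: children G:{T}, L:{C} ∪→ {C,T}; cost 1
[col 1] GLZ: children GL:{C,T}, Z:{G} ∪→ {C,G,T}; cost 1
[col 1] GLYZ: children GLZ:{C,G,T}, Y:{C} ∩→ {C}; cost 0
[col 1] GLNYZ: children GLYZ:{C}, N:{A} ∪→ {A,C}; cost 1
[col 2] GL: children G:{C}, L:{T} ∪→ {C,T}; cost 1
[col 2] GLZ: children GL:{C,T}, Z:{T} ∩→ {T}; cost 0
[col 2] GLYZ: children GLZ:{T}, Y:{T} ∩→ {T}; cost 0
[col 2] GLNYZ: children GLYZ:{T}, N:{A} ∪→ {A,T}; cost 1
[col 3] GL: children G:{T}, L:{T} ∩→ {T}; cost 0
[col 3] GLZ: children GL:{T}, Z:{C} ∪→ {C,T}; cost 1
[col 3] GLYZ: children GLZ:{C,T}, Y:{C} ∩→ {C}; cost 0
[col 3] GLNYZ: children GLYZ:{C}, N:{A} ∪→ {A,C}; cost 1
[col 4] GL: children G:{C}, L:{A} ∪→ {A,C}; cost 1
[col 4] GLZ: children GL:{A,C}, Z:{T} ∪→ {A,C,T}; cost 1
[col 4] GLYZ: children GLZ:{A,C,T}, Y:{T} ∩→ {T}; cost 0
[col 4] GLNYZ: children GLYZ:{T}, N:{A} ∪→ {A,T}; cost 1
per-site changes: [1, 3, 2, 2, 3]; total = 11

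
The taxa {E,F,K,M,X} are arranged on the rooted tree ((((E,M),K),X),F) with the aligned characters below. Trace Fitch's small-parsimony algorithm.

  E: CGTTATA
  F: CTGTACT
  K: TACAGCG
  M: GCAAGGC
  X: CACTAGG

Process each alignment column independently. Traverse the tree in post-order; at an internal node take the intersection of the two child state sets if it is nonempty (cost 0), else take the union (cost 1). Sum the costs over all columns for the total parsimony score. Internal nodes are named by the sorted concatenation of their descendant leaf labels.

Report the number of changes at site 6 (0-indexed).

[col 0] EM: children E:{C}, M:{G} ∪→ {C,G}; cost 1
[col 0] EKM: children EM:{C,G}, K:{T} ∪→ {C,G,T}; cost 1
[col 0] EKMX: children EKM:{C,G,T}, X:{C} ∩→ {C}; cost 0
[col 0] EFKMX: children EKMX:{C}, F:{C} ∩→ {C}; cost 0
[col 1] EM: children E:{G}, M:{C} ∪→ {C,G}; cost 1
[col 1] EKM: children EM:{C,G}, K:{A} ∪→ {A,C,G}; cost 1
[col 1] EKMX: children EKM:{A,C,G}, X:{A} ∩→ {A}; cost 0
[col 1] EFKMX: children EKMX:{A}, F:{T} ∪→ {A,T}; cost 1
[col 2] EM: children E:{T}, M:{A} ∪→ {A,T}; cost 1
[col 2] EKM: children EM:{A,T}, K:{C} ∪→ {A,C,T}; cost 1
[col 2] EKMX: children EKM:{A,C,T}, X:{C} ∩→ {C}; cost 0
[col 2] EFKMX: children EKMX:{C}, F:{G} ∪→ {C,G}; cost 1
[col 3] EM: children E:{T}, M:{A} ∪→ {A,T}; cost 1
[col 3] EKM: children EM:{A,T}, K:{A} ∩→ {A}; cost 0
[col 3] EKMX: children EKM:{A}, X:{T} ∪→ {A,T}; cost 1
[col 3] EFKMX: children EKMX:{A,T}, F:{T} ∩→ {T}; cost 0
[col 4] EM: children E:{A}, M:{G} ∪→ {A,G}; cost 1
[col 4] EKM: children EM:{A,G}, K:{G} ∩→ {G}; cost 0
[col 4] EKMX: children EKM:{G}, X:{A} ∪→ {A,G}; cost 1
[col 4] EFKMX: children EKMX:{A,G}, F:{A} ∩→ {A}; cost 0
[col 5] EM: children E:{T}, M:{G} ∪→ {G,T}; cost 1
[col 5] EKM: children EM:{G,T}, K:{C} ∪→ {C,G,T}; cost 1
[col 5] EKMX: children EKM:{C,G,T}, X:{G} ∩→ {G}; cost 0
[col 5] EFKMX: children EKMX:{G}, F:{C} ∪→ {C,G}; cost 1
[col 6] EM: children E:{A}, M:{C} ∪→ {A,C}; cost 1
[col 6] EKM: children EM:{A,C}, K:{G} ∪→ {A,C,G}; cost 1
[col 6] EKMX: children EKM:{A,C,G}, X:{G} ∩→ {G}; cost 0
[col 6] EFKMX: children EKMX:{G}, F:{T} ∪→ {G,T}; cost 1
per-site changes: [2, 3, 3, 2, 2, 3, 3]; total = 18

3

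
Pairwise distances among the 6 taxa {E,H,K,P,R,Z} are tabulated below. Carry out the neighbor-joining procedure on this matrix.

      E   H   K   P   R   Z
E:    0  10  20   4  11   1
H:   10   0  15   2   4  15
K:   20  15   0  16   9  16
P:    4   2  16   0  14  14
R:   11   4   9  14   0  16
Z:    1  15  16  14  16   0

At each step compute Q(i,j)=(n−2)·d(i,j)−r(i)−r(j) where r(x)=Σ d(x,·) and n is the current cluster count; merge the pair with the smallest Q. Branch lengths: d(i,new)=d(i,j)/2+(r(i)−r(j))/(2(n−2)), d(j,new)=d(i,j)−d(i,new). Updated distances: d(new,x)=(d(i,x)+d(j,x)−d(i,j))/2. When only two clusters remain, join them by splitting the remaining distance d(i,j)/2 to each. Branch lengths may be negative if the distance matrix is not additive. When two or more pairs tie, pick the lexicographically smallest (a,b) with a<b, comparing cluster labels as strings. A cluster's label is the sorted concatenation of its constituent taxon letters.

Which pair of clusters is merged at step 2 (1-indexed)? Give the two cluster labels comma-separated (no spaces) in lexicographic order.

iteration 1: select E,Z (d=1, Q=-104); attach at lengths (-3/2, 5/2); label the merged cluster EZ
  updated: d(EZ,H)=12, d(EZ,K)=35/2, d(EZ,P)=17/2, d(EZ,R)=13
iteration 2: select K,R (d=9, Q=-141/2); attach at lengths (89/12, 19/12); label the merged cluster KR
  updated: d(EZ,KR)=43/4, d(H,KR)=5, d(KR,P)=21/2
iteration 3: select EZ,KR (d=43/4, Q=-36); attach at lengths (53/8, 33/8); label the merged cluster EKRZ
  updated: d(EKRZ,H)=25/8, d(EKRZ,P)=33/8
iteration 4: select EKRZ,H (d=25/8, Q=-37/4); attach at lengths (21/8, 1/2); label the merged cluster EHKRZ
  updated: d(EHKRZ,P)=3/2
iteration 5: select EHKRZ,P (d=3/2); attach at lengths (3/4, 3/4); label the merged cluster EHKPRZ
final tree: ((((E:-3/2,Z:5/2):53/8,(K:89/12,R:19/12):33/8):21/8,H:1/2):3/4,P:3/4)
total length: 203/8

K,R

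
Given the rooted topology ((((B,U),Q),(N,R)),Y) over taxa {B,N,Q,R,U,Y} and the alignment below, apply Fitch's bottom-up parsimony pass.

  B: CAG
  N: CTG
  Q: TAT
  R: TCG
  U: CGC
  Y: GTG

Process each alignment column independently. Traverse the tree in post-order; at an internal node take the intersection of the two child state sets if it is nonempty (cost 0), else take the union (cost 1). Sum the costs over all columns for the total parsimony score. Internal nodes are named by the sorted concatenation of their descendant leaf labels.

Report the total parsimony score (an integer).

site 0, node BU: B={C} ∩ U={C} → {C} (+0)
site 0, node BQU: BU={C} ∪ Q={T} → {C,T} (+1)
site 0, node NR: N={C} ∪ R={T} → {C,T} (+1)
site 0, node BNQRU: BQU={C,T} ∩ NR={C,T} → {C,T} (+0)
site 0, node BNQRUY: BNQRU={C,T} ∪ Y={G} → {C,G,T} (+1)
site 1, node BU: B={A} ∪ U={G} → {A,G} (+1)
site 1, node BQU: BU={A,G} ∩ Q={A} → {A} (+0)
site 1, node NR: N={T} ∪ R={C} → {C,T} (+1)
site 1, node BNQRU: BQU={A} ∪ NR={C,T} → {A,C,T} (+1)
site 1, node BNQRUY: BNQRU={A,C,T} ∩ Y={T} → {T} (+0)
site 2, node BU: B={G} ∪ U={C} → {C,G} (+1)
site 2, node BQU: BU={C,G} ∪ Q={T} → {C,G,T} (+1)
site 2, node NR: N={G} ∩ R={G} → {G} (+0)
site 2, node BNQRU: BQU={C,G,T} ∩ NR={G} → {G} (+0)
site 2, node BNQRUY: BNQRU={G} ∩ Y={G} → {G} (+0)
per-site changes: [3, 3, 2]; total = 8

8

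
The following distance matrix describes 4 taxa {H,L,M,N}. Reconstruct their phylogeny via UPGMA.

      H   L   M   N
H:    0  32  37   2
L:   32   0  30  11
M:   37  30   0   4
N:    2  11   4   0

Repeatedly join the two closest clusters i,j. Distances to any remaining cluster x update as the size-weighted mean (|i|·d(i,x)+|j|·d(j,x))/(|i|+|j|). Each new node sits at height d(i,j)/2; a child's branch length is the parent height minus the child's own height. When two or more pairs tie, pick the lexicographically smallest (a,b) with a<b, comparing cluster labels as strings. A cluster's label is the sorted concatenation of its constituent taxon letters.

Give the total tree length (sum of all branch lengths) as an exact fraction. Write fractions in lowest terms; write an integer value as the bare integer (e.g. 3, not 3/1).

iteration 1: select H,N (d=2); attach at lengths (1, 1); label the merged cluster HN
  updated: d(HN,L)=43/2, d(HN,M)=41/2
iteration 2: select HN,M (d=41/2); attach at lengths (37/4, 41/4); label the merged cluster HMN
  updated: d(HMN,L)=73/3
iteration 3: select HMN,L (d=73/3); attach at lengths (23/12, 73/6); label the merged cluster HLMN
final tree: (((H:1,N:1):37/4,M:41/4):23/12,L:73/6)
total length: 427/12

427/12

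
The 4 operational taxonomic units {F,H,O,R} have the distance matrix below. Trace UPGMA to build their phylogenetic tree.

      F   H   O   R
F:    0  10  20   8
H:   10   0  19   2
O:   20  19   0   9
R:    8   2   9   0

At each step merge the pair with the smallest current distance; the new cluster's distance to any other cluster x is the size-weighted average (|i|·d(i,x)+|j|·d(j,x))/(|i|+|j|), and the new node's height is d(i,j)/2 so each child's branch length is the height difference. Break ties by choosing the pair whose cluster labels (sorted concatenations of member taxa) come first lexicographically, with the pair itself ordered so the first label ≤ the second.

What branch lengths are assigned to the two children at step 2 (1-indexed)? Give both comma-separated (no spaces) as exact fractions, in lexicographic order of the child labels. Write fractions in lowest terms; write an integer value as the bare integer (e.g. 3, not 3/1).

9/2,7/2

step 1: merge (H,R) at d=2; branch lengths H→1, R→1; new cluster HR
  updated: d(F,HR)=9, d(HR,O)=14
step 2: merge (F,HR) at d=9; branch lengths F→9/2, HR→7/2; new cluster FHR
  updated: d(FHR,O)=16
step 3: merge (FHR,O) at d=16; branch lengths FHR→7/2, O→8; new cluster FHOR
final tree: ((F:9/2,(H:1,R:1):7/2):7/2,O:8)
total length: 43/2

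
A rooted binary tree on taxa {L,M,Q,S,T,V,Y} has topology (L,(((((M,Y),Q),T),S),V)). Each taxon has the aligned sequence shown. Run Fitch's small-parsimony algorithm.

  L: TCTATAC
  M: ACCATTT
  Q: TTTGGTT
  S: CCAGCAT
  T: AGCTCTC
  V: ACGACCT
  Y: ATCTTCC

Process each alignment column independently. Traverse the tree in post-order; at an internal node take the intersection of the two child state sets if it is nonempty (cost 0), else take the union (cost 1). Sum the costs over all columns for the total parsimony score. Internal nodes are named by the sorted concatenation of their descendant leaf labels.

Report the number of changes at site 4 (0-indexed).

3

[col 0] MY: children M:{A}, Y:{A} ∩→ {A}; cost 0
[col 0] MQY: children MY:{A}, Q:{T} ∪→ {A,T}; cost 1
[col 0] MQTY: children MQY:{A,T}, T:{A} ∩→ {A}; cost 0
[col 0] MQSTY: children MQTY:{A}, S:{C} ∪→ {A,C}; cost 1
[col 0] MQSTVY: children MQSTY:{A,C}, V:{A} ∩→ {A}; cost 0
[col 0] LMQSTVY: children L:{T}, MQSTVY:{A} ∪→ {A,T}; cost 1
[col 1] MY: children M:{C}, Y:{T} ∪→ {C,T}; cost 1
[col 1] MQY: children MY:{C,T}, Q:{T} ∩→ {T}; cost 0
[col 1] MQTY: children MQY:{T}, T:{G} ∪→ {G,T}; cost 1
[col 1] MQSTY: children MQTY:{G,T}, S:{C} ∪→ {C,G,T}; cost 1
[col 1] MQSTVY: children MQSTY:{C,G,T}, V:{C} ∩→ {C}; cost 0
[col 1] LMQSTVY: children L:{C}, MQSTVY:{C} ∩→ {C}; cost 0
[col 2] MY: children M:{C}, Y:{C} ∩→ {C}; cost 0
[col 2] MQY: children MY:{C}, Q:{T} ∪→ {C,T}; cost 1
[col 2] MQTY: children MQY:{C,T}, T:{C} ∩→ {C}; cost 0
[col 2] MQSTY: children MQTY:{C}, S:{A} ∪→ {A,C}; cost 1
[col 2] MQSTVY: children MQSTY:{A,C}, V:{G} ∪→ {A,C,G}; cost 1
[col 2] LMQSTVY: children L:{T}, MQSTVY:{A,C,G} ∪→ {A,C,G,T}; cost 1
[col 3] MY: children M:{A}, Y:{T} ∪→ {A,T}; cost 1
[col 3] MQY: children MY:{A,T}, Q:{G} ∪→ {A,G,T}; cost 1
[col 3] MQTY: children MQY:{A,G,T}, T:{T} ∩→ {T}; cost 0
[col 3] MQSTY: children MQTY:{T}, S:{G} ∪→ {G,T}; cost 1
[col 3] MQSTVY: children MQSTY:{G,T}, V:{A} ∪→ {A,G,T}; cost 1
[col 3] LMQSTVY: children L:{A}, MQSTVY:{A,G,T} ∩→ {A}; cost 0
[col 4] MY: children M:{T}, Y:{T} ∩→ {T}; cost 0
[col 4] MQY: children MY:{T}, Q:{G} ∪→ {G,T}; cost 1
[col 4] MQTY: children MQY:{G,T}, T:{C} ∪→ {C,G,T}; cost 1
[col 4] MQSTY: children MQTY:{C,G,T}, S:{C} ∩→ {C}; cost 0
[col 4] MQSTVY: children MQSTY:{C}, V:{C} ∩→ {C}; cost 0
[col 4] LMQSTVY: children L:{T}, MQSTVY:{C} ∪→ {C,T}; cost 1
[col 5] MY: children M:{T}, Y:{C} ∪→ {C,T}; cost 1
[col 5] MQY: children MY:{C,T}, Q:{T} ∩→ {T}; cost 0
[col 5] MQTY: children MQY:{T}, T:{T} ∩→ {T}; cost 0
[col 5] MQSTY: children MQTY:{T}, S:{A} ∪→ {A,T}; cost 1
[col 5] MQSTVY: children MQSTY:{A,T}, V:{C} ∪→ {A,C,T}; cost 1
[col 5] LMQSTVY: children L:{A}, MQSTVY:{A,C,T} ∩→ {A}; cost 0
[col 6] MY: children M:{T}, Y:{C} ∪→ {C,T}; cost 1
[col 6] MQY: children MY:{C,T}, Q:{T} ∩→ {T}; cost 0
[col 6] MQTY: children MQY:{T}, T:{C} ∪→ {C,T}; cost 1
[col 6] MQSTY: children MQTY:{C,T}, S:{T} ∩→ {T}; cost 0
[col 6] MQSTVY: children MQSTY:{T}, V:{T} ∩→ {T}; cost 0
[col 6] LMQSTVY: children L:{C}, MQSTVY:{T} ∪→ {C,T}; cost 1
per-site changes: [3, 3, 4, 4, 3, 3, 3]; total = 23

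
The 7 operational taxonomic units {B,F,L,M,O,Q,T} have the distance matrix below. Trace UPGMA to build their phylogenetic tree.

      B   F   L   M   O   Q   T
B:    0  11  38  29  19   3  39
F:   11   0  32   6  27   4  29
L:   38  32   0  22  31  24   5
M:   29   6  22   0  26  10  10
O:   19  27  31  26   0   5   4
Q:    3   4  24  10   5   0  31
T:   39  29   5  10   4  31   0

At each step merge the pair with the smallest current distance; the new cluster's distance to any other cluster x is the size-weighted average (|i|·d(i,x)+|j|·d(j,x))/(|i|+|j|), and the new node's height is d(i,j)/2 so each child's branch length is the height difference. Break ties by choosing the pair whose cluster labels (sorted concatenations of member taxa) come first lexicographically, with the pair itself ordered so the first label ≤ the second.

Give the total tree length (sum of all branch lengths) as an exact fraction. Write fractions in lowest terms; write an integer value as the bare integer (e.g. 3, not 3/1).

569/12

1. join B+Q (d=3) ⇒ BQ; edges |B|=3/2, |Q|=3/2
  updated: d(BQ,F)=15/2, d(BQ,L)=31, d(BQ,M)=39/2, d(BQ,O)=12, d(BQ,T)=35
2. join O+T (d=4) ⇒ OT; edges |O|=2, |T|=2
  updated: d(BQ,OT)=47/2, d(F,OT)=28, d(L,OT)=18, d(M,OT)=18
3. join F+M (d=6) ⇒ FM; edges |F|=3, |M|=3
  updated: d(BQ,FM)=27/2, d(FM,L)=27, d(FM,OT)=23
4. join BQ+FM (d=27/2) ⇒ BFMQ; edges |BQ|=21/4, |FM|=15/4
  updated: d(BFMQ,L)=29, d(BFMQ,OT)=93/4
5. join L+OT (d=18) ⇒ LOT; edges |L|=9, |OT|=7
  updated: d(BFMQ,LOT)=151/6
6. join BFMQ+LOT (d=151/6) ⇒ BFLMOQT; edges |BFMQ|=35/6, |LOT|=43/12
final tree: (((B:3/2,Q:3/2):21/4,(F:3,M:3):15/4):35/6,(L:9,(O:2,T:2):7):43/12)
total length: 569/12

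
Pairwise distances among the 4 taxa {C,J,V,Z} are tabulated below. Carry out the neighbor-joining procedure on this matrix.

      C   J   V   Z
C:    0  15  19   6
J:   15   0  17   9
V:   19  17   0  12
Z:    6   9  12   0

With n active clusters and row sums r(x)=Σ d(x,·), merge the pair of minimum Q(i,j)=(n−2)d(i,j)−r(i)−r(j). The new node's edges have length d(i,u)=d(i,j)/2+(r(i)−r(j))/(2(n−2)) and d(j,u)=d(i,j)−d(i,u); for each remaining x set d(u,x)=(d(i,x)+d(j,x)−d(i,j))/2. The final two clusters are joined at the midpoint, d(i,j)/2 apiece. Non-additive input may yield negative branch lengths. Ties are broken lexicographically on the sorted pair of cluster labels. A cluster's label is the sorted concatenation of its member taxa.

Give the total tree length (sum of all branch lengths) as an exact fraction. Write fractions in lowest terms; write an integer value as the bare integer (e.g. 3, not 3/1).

step 1: merge (C,Z) at d=6, Q=-55; branch lengths C→25/4, Z→-1/4; new cluster CZ
  updated: d(CZ,J)=9, d(CZ,V)=25/2
step 2: merge (CZ,J) at d=9, Q=-77/2; branch lengths CZ→9/4, J→27/4; new cluster CJZ
  updated: d(CJZ,V)=41/4
step 3: merge (CJZ,V) at d=41/4; branch lengths CJZ→41/8, V→41/8; new cluster CJVZ
final tree: (((C:25/4,Z:-1/4):9/4,J:27/4):41/8,V:41/8)
total length: 101/4

101/4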